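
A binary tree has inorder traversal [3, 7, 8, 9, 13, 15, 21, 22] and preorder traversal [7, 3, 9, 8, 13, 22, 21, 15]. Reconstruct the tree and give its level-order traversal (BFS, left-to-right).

Inorder:  [3, 7, 8, 9, 13, 15, 21, 22]
Preorder: [7, 3, 9, 8, 13, 22, 21, 15]
Algorithm: preorder visits root first, so consume preorder in order;
for each root, split the current inorder slice at that value into
left-subtree inorder and right-subtree inorder, then recurse.
Recursive splits:
  root=7; inorder splits into left=[3], right=[8, 9, 13, 15, 21, 22]
  root=3; inorder splits into left=[], right=[]
  root=9; inorder splits into left=[8], right=[13, 15, 21, 22]
  root=8; inorder splits into left=[], right=[]
  root=13; inorder splits into left=[], right=[15, 21, 22]
  root=22; inorder splits into left=[15, 21], right=[]
  root=21; inorder splits into left=[15], right=[]
  root=15; inorder splits into left=[], right=[]
Reconstructed level-order: [7, 3, 9, 8, 13, 22, 21, 15]


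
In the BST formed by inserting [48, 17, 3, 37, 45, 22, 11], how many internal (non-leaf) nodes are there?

Tree built from: [48, 17, 3, 37, 45, 22, 11]
Tree (level-order array): [48, 17, None, 3, 37, None, 11, 22, 45]
Rule: An internal node has at least one child.
Per-node child counts:
  node 48: 1 child(ren)
  node 17: 2 child(ren)
  node 3: 1 child(ren)
  node 11: 0 child(ren)
  node 37: 2 child(ren)
  node 22: 0 child(ren)
  node 45: 0 child(ren)
Matching nodes: [48, 17, 3, 37]
Count of internal (non-leaf) nodes: 4


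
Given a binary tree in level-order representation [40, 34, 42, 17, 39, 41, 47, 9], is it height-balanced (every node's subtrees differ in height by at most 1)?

Tree (level-order array): [40, 34, 42, 17, 39, 41, 47, 9]
Definition: a tree is height-balanced if, at every node, |h(left) - h(right)| <= 1 (empty subtree has height -1).
Bottom-up per-node check:
  node 9: h_left=-1, h_right=-1, diff=0 [OK], height=0
  node 17: h_left=0, h_right=-1, diff=1 [OK], height=1
  node 39: h_left=-1, h_right=-1, diff=0 [OK], height=0
  node 34: h_left=1, h_right=0, diff=1 [OK], height=2
  node 41: h_left=-1, h_right=-1, diff=0 [OK], height=0
  node 47: h_left=-1, h_right=-1, diff=0 [OK], height=0
  node 42: h_left=0, h_right=0, diff=0 [OK], height=1
  node 40: h_left=2, h_right=1, diff=1 [OK], height=3
All nodes satisfy the balance condition.
Result: Balanced


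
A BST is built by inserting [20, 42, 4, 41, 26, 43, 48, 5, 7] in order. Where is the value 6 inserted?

Starting tree (level order): [20, 4, 42, None, 5, 41, 43, None, 7, 26, None, None, 48]
Insertion path: 20 -> 4 -> 5 -> 7
Result: insert 6 as left child of 7
Final tree (level order): [20, 4, 42, None, 5, 41, 43, None, 7, 26, None, None, 48, 6]


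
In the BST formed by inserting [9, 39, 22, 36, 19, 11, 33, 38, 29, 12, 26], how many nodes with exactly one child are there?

Tree built from: [9, 39, 22, 36, 19, 11, 33, 38, 29, 12, 26]
Tree (level-order array): [9, None, 39, 22, None, 19, 36, 11, None, 33, 38, None, 12, 29, None, None, None, None, None, 26]
Rule: These are nodes with exactly 1 non-null child.
Per-node child counts:
  node 9: 1 child(ren)
  node 39: 1 child(ren)
  node 22: 2 child(ren)
  node 19: 1 child(ren)
  node 11: 1 child(ren)
  node 12: 0 child(ren)
  node 36: 2 child(ren)
  node 33: 1 child(ren)
  node 29: 1 child(ren)
  node 26: 0 child(ren)
  node 38: 0 child(ren)
Matching nodes: [9, 39, 19, 11, 33, 29]
Count of nodes with exactly one child: 6


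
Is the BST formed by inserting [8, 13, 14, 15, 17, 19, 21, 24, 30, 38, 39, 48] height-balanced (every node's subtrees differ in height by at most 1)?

Tree (level-order array): [8, None, 13, None, 14, None, 15, None, 17, None, 19, None, 21, None, 24, None, 30, None, 38, None, 39, None, 48]
Definition: a tree is height-balanced if, at every node, |h(left) - h(right)| <= 1 (empty subtree has height -1).
Bottom-up per-node check:
  node 48: h_left=-1, h_right=-1, diff=0 [OK], height=0
  node 39: h_left=-1, h_right=0, diff=1 [OK], height=1
  node 38: h_left=-1, h_right=1, diff=2 [FAIL (|-1-1|=2 > 1)], height=2
  node 30: h_left=-1, h_right=2, diff=3 [FAIL (|-1-2|=3 > 1)], height=3
  node 24: h_left=-1, h_right=3, diff=4 [FAIL (|-1-3|=4 > 1)], height=4
  node 21: h_left=-1, h_right=4, diff=5 [FAIL (|-1-4|=5 > 1)], height=5
  node 19: h_left=-1, h_right=5, diff=6 [FAIL (|-1-5|=6 > 1)], height=6
  node 17: h_left=-1, h_right=6, diff=7 [FAIL (|-1-6|=7 > 1)], height=7
  node 15: h_left=-1, h_right=7, diff=8 [FAIL (|-1-7|=8 > 1)], height=8
  node 14: h_left=-1, h_right=8, diff=9 [FAIL (|-1-8|=9 > 1)], height=9
  node 13: h_left=-1, h_right=9, diff=10 [FAIL (|-1-9|=10 > 1)], height=10
  node 8: h_left=-1, h_right=10, diff=11 [FAIL (|-1-10|=11 > 1)], height=11
Node 38 violates the condition: |-1 - 1| = 2 > 1.
Result: Not balanced


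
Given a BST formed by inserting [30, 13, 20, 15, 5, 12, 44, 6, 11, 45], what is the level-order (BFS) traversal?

Tree insertion order: [30, 13, 20, 15, 5, 12, 44, 6, 11, 45]
Tree (level-order array): [30, 13, 44, 5, 20, None, 45, None, 12, 15, None, None, None, 6, None, None, None, None, 11]
BFS from the root, enqueuing left then right child of each popped node:
  queue [30] -> pop 30, enqueue [13, 44], visited so far: [30]
  queue [13, 44] -> pop 13, enqueue [5, 20], visited so far: [30, 13]
  queue [44, 5, 20] -> pop 44, enqueue [45], visited so far: [30, 13, 44]
  queue [5, 20, 45] -> pop 5, enqueue [12], visited so far: [30, 13, 44, 5]
  queue [20, 45, 12] -> pop 20, enqueue [15], visited so far: [30, 13, 44, 5, 20]
  queue [45, 12, 15] -> pop 45, enqueue [none], visited so far: [30, 13, 44, 5, 20, 45]
  queue [12, 15] -> pop 12, enqueue [6], visited so far: [30, 13, 44, 5, 20, 45, 12]
  queue [15, 6] -> pop 15, enqueue [none], visited so far: [30, 13, 44, 5, 20, 45, 12, 15]
  queue [6] -> pop 6, enqueue [11], visited so far: [30, 13, 44, 5, 20, 45, 12, 15, 6]
  queue [11] -> pop 11, enqueue [none], visited so far: [30, 13, 44, 5, 20, 45, 12, 15, 6, 11]
Result: [30, 13, 44, 5, 20, 45, 12, 15, 6, 11]


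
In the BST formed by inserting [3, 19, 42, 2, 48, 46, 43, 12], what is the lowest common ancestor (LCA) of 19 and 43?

Tree insertion order: [3, 19, 42, 2, 48, 46, 43, 12]
Tree (level-order array): [3, 2, 19, None, None, 12, 42, None, None, None, 48, 46, None, 43]
In a BST, the LCA of p=19, q=43 is the first node v on the
root-to-leaf path with p <= v <= q (go left if both < v, right if both > v).
Walk from root:
  at 3: both 19 and 43 > 3, go right
  at 19: 19 <= 19 <= 43, this is the LCA
LCA = 19


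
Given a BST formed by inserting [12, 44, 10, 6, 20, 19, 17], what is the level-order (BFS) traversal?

Tree insertion order: [12, 44, 10, 6, 20, 19, 17]
Tree (level-order array): [12, 10, 44, 6, None, 20, None, None, None, 19, None, 17]
BFS from the root, enqueuing left then right child of each popped node:
  queue [12] -> pop 12, enqueue [10, 44], visited so far: [12]
  queue [10, 44] -> pop 10, enqueue [6], visited so far: [12, 10]
  queue [44, 6] -> pop 44, enqueue [20], visited so far: [12, 10, 44]
  queue [6, 20] -> pop 6, enqueue [none], visited so far: [12, 10, 44, 6]
  queue [20] -> pop 20, enqueue [19], visited so far: [12, 10, 44, 6, 20]
  queue [19] -> pop 19, enqueue [17], visited so far: [12, 10, 44, 6, 20, 19]
  queue [17] -> pop 17, enqueue [none], visited so far: [12, 10, 44, 6, 20, 19, 17]
Result: [12, 10, 44, 6, 20, 19, 17]


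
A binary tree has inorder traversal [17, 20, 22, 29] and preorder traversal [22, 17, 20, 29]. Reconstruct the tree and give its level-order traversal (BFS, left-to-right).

Inorder:  [17, 20, 22, 29]
Preorder: [22, 17, 20, 29]
Algorithm: preorder visits root first, so consume preorder in order;
for each root, split the current inorder slice at that value into
left-subtree inorder and right-subtree inorder, then recurse.
Recursive splits:
  root=22; inorder splits into left=[17, 20], right=[29]
  root=17; inorder splits into left=[], right=[20]
  root=20; inorder splits into left=[], right=[]
  root=29; inorder splits into left=[], right=[]
Reconstructed level-order: [22, 17, 29, 20]


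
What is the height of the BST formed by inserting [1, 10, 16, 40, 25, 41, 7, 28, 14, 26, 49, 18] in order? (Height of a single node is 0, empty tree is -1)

Insertion order: [1, 10, 16, 40, 25, 41, 7, 28, 14, 26, 49, 18]
Tree (level-order array): [1, None, 10, 7, 16, None, None, 14, 40, None, None, 25, 41, 18, 28, None, 49, None, None, 26]
Compute height bottom-up (empty subtree = -1):
  height(7) = 1 + max(-1, -1) = 0
  height(14) = 1 + max(-1, -1) = 0
  height(18) = 1 + max(-1, -1) = 0
  height(26) = 1 + max(-1, -1) = 0
  height(28) = 1 + max(0, -1) = 1
  height(25) = 1 + max(0, 1) = 2
  height(49) = 1 + max(-1, -1) = 0
  height(41) = 1 + max(-1, 0) = 1
  height(40) = 1 + max(2, 1) = 3
  height(16) = 1 + max(0, 3) = 4
  height(10) = 1 + max(0, 4) = 5
  height(1) = 1 + max(-1, 5) = 6
Height = 6


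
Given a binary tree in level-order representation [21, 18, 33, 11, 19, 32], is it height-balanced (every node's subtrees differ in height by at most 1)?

Tree (level-order array): [21, 18, 33, 11, 19, 32]
Definition: a tree is height-balanced if, at every node, |h(left) - h(right)| <= 1 (empty subtree has height -1).
Bottom-up per-node check:
  node 11: h_left=-1, h_right=-1, diff=0 [OK], height=0
  node 19: h_left=-1, h_right=-1, diff=0 [OK], height=0
  node 18: h_left=0, h_right=0, diff=0 [OK], height=1
  node 32: h_left=-1, h_right=-1, diff=0 [OK], height=0
  node 33: h_left=0, h_right=-1, diff=1 [OK], height=1
  node 21: h_left=1, h_right=1, diff=0 [OK], height=2
All nodes satisfy the balance condition.
Result: Balanced


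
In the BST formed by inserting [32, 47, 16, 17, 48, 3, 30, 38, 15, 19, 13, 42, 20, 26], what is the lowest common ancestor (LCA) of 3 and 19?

Tree insertion order: [32, 47, 16, 17, 48, 3, 30, 38, 15, 19, 13, 42, 20, 26]
Tree (level-order array): [32, 16, 47, 3, 17, 38, 48, None, 15, None, 30, None, 42, None, None, 13, None, 19, None, None, None, None, None, None, 20, None, 26]
In a BST, the LCA of p=3, q=19 is the first node v on the
root-to-leaf path with p <= v <= q (go left if both < v, right if both > v).
Walk from root:
  at 32: both 3 and 19 < 32, go left
  at 16: 3 <= 16 <= 19, this is the LCA
LCA = 16


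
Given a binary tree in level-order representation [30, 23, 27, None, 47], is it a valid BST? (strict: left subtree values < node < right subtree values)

Level-order array: [30, 23, 27, None, 47]
Validate using subtree bounds (lo, hi): at each node, require lo < value < hi,
then recurse left with hi=value and right with lo=value.
Preorder trace (stopping at first violation):
  at node 30 with bounds (-inf, +inf): OK
  at node 23 with bounds (-inf, 30): OK
  at node 47 with bounds (23, 30): VIOLATION
Node 47 violates its bound: not (23 < 47 < 30).
Result: Not a valid BST


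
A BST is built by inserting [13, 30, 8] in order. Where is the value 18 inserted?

Starting tree (level order): [13, 8, 30]
Insertion path: 13 -> 30
Result: insert 18 as left child of 30
Final tree (level order): [13, 8, 30, None, None, 18]


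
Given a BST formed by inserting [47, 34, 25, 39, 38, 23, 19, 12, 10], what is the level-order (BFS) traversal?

Tree insertion order: [47, 34, 25, 39, 38, 23, 19, 12, 10]
Tree (level-order array): [47, 34, None, 25, 39, 23, None, 38, None, 19, None, None, None, 12, None, 10]
BFS from the root, enqueuing left then right child of each popped node:
  queue [47] -> pop 47, enqueue [34], visited so far: [47]
  queue [34] -> pop 34, enqueue [25, 39], visited so far: [47, 34]
  queue [25, 39] -> pop 25, enqueue [23], visited so far: [47, 34, 25]
  queue [39, 23] -> pop 39, enqueue [38], visited so far: [47, 34, 25, 39]
  queue [23, 38] -> pop 23, enqueue [19], visited so far: [47, 34, 25, 39, 23]
  queue [38, 19] -> pop 38, enqueue [none], visited so far: [47, 34, 25, 39, 23, 38]
  queue [19] -> pop 19, enqueue [12], visited so far: [47, 34, 25, 39, 23, 38, 19]
  queue [12] -> pop 12, enqueue [10], visited so far: [47, 34, 25, 39, 23, 38, 19, 12]
  queue [10] -> pop 10, enqueue [none], visited so far: [47, 34, 25, 39, 23, 38, 19, 12, 10]
Result: [47, 34, 25, 39, 23, 38, 19, 12, 10]


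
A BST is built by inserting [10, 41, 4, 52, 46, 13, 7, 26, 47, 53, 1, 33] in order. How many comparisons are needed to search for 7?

Search path for 7: 10 -> 4 -> 7
Found: True
Comparisons: 3


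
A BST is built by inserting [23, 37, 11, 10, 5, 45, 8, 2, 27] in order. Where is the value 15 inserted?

Starting tree (level order): [23, 11, 37, 10, None, 27, 45, 5, None, None, None, None, None, 2, 8]
Insertion path: 23 -> 11
Result: insert 15 as right child of 11
Final tree (level order): [23, 11, 37, 10, 15, 27, 45, 5, None, None, None, None, None, None, None, 2, 8]


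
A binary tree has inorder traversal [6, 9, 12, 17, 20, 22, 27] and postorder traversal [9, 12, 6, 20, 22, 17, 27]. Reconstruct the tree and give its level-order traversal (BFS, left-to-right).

Inorder:   [6, 9, 12, 17, 20, 22, 27]
Postorder: [9, 12, 6, 20, 22, 17, 27]
Algorithm: postorder visits root last, so walk postorder right-to-left;
each value is the root of the current inorder slice — split it at that
value, recurse on the right subtree first, then the left.
Recursive splits:
  root=27; inorder splits into left=[6, 9, 12, 17, 20, 22], right=[]
  root=17; inorder splits into left=[6, 9, 12], right=[20, 22]
  root=22; inorder splits into left=[20], right=[]
  root=20; inorder splits into left=[], right=[]
  root=6; inorder splits into left=[], right=[9, 12]
  root=12; inorder splits into left=[9], right=[]
  root=9; inorder splits into left=[], right=[]
Reconstructed level-order: [27, 17, 6, 22, 12, 20, 9]


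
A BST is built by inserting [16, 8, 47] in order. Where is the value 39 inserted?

Starting tree (level order): [16, 8, 47]
Insertion path: 16 -> 47
Result: insert 39 as left child of 47
Final tree (level order): [16, 8, 47, None, None, 39]


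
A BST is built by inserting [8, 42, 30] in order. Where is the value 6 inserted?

Starting tree (level order): [8, None, 42, 30]
Insertion path: 8
Result: insert 6 as left child of 8
Final tree (level order): [8, 6, 42, None, None, 30]


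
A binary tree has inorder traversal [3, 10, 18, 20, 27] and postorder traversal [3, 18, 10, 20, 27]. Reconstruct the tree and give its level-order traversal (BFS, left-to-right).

Inorder:   [3, 10, 18, 20, 27]
Postorder: [3, 18, 10, 20, 27]
Algorithm: postorder visits root last, so walk postorder right-to-left;
each value is the root of the current inorder slice — split it at that
value, recurse on the right subtree first, then the left.
Recursive splits:
  root=27; inorder splits into left=[3, 10, 18, 20], right=[]
  root=20; inorder splits into left=[3, 10, 18], right=[]
  root=10; inorder splits into left=[3], right=[18]
  root=18; inorder splits into left=[], right=[]
  root=3; inorder splits into left=[], right=[]
Reconstructed level-order: [27, 20, 10, 3, 18]


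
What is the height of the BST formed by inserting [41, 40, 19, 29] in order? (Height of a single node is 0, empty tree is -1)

Insertion order: [41, 40, 19, 29]
Tree (level-order array): [41, 40, None, 19, None, None, 29]
Compute height bottom-up (empty subtree = -1):
  height(29) = 1 + max(-1, -1) = 0
  height(19) = 1 + max(-1, 0) = 1
  height(40) = 1 + max(1, -1) = 2
  height(41) = 1 + max(2, -1) = 3
Height = 3


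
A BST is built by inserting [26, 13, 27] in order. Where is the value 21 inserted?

Starting tree (level order): [26, 13, 27]
Insertion path: 26 -> 13
Result: insert 21 as right child of 13
Final tree (level order): [26, 13, 27, None, 21]


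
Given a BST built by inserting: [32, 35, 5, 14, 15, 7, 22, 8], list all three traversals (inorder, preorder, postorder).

Tree insertion order: [32, 35, 5, 14, 15, 7, 22, 8]
Tree (level-order array): [32, 5, 35, None, 14, None, None, 7, 15, None, 8, None, 22]
Inorder (L, root, R): [5, 7, 8, 14, 15, 22, 32, 35]
Preorder (root, L, R): [32, 5, 14, 7, 8, 15, 22, 35]
Postorder (L, R, root): [8, 7, 22, 15, 14, 5, 35, 32]


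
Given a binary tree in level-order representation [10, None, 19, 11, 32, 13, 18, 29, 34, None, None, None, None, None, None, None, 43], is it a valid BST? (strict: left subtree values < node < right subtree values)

Level-order array: [10, None, 19, 11, 32, 13, 18, 29, 34, None, None, None, None, None, None, None, 43]
Validate using subtree bounds (lo, hi): at each node, require lo < value < hi,
then recurse left with hi=value and right with lo=value.
Preorder trace (stopping at first violation):
  at node 10 with bounds (-inf, +inf): OK
  at node 19 with bounds (10, +inf): OK
  at node 11 with bounds (10, 19): OK
  at node 13 with bounds (10, 11): VIOLATION
Node 13 violates its bound: not (10 < 13 < 11).
Result: Not a valid BST


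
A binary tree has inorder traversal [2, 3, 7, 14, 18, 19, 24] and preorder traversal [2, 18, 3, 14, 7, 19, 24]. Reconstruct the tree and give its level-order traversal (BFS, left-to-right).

Inorder:  [2, 3, 7, 14, 18, 19, 24]
Preorder: [2, 18, 3, 14, 7, 19, 24]
Algorithm: preorder visits root first, so consume preorder in order;
for each root, split the current inorder slice at that value into
left-subtree inorder and right-subtree inorder, then recurse.
Recursive splits:
  root=2; inorder splits into left=[], right=[3, 7, 14, 18, 19, 24]
  root=18; inorder splits into left=[3, 7, 14], right=[19, 24]
  root=3; inorder splits into left=[], right=[7, 14]
  root=14; inorder splits into left=[7], right=[]
  root=7; inorder splits into left=[], right=[]
  root=19; inorder splits into left=[], right=[24]
  root=24; inorder splits into left=[], right=[]
Reconstructed level-order: [2, 18, 3, 19, 14, 24, 7]


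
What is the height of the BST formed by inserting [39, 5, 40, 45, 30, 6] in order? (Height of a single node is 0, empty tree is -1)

Insertion order: [39, 5, 40, 45, 30, 6]
Tree (level-order array): [39, 5, 40, None, 30, None, 45, 6]
Compute height bottom-up (empty subtree = -1):
  height(6) = 1 + max(-1, -1) = 0
  height(30) = 1 + max(0, -1) = 1
  height(5) = 1 + max(-1, 1) = 2
  height(45) = 1 + max(-1, -1) = 0
  height(40) = 1 + max(-1, 0) = 1
  height(39) = 1 + max(2, 1) = 3
Height = 3


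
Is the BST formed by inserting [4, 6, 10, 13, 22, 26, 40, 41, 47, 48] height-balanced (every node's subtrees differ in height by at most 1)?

Tree (level-order array): [4, None, 6, None, 10, None, 13, None, 22, None, 26, None, 40, None, 41, None, 47, None, 48]
Definition: a tree is height-balanced if, at every node, |h(left) - h(right)| <= 1 (empty subtree has height -1).
Bottom-up per-node check:
  node 48: h_left=-1, h_right=-1, diff=0 [OK], height=0
  node 47: h_left=-1, h_right=0, diff=1 [OK], height=1
  node 41: h_left=-1, h_right=1, diff=2 [FAIL (|-1-1|=2 > 1)], height=2
  node 40: h_left=-1, h_right=2, diff=3 [FAIL (|-1-2|=3 > 1)], height=3
  node 26: h_left=-1, h_right=3, diff=4 [FAIL (|-1-3|=4 > 1)], height=4
  node 22: h_left=-1, h_right=4, diff=5 [FAIL (|-1-4|=5 > 1)], height=5
  node 13: h_left=-1, h_right=5, diff=6 [FAIL (|-1-5|=6 > 1)], height=6
  node 10: h_left=-1, h_right=6, diff=7 [FAIL (|-1-6|=7 > 1)], height=7
  node 6: h_left=-1, h_right=7, diff=8 [FAIL (|-1-7|=8 > 1)], height=8
  node 4: h_left=-1, h_right=8, diff=9 [FAIL (|-1-8|=9 > 1)], height=9
Node 41 violates the condition: |-1 - 1| = 2 > 1.
Result: Not balanced


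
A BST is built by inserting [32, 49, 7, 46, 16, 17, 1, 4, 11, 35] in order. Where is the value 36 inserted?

Starting tree (level order): [32, 7, 49, 1, 16, 46, None, None, 4, 11, 17, 35]
Insertion path: 32 -> 49 -> 46 -> 35
Result: insert 36 as right child of 35
Final tree (level order): [32, 7, 49, 1, 16, 46, None, None, 4, 11, 17, 35, None, None, None, None, None, None, None, None, 36]


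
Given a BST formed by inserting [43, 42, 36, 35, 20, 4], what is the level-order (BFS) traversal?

Tree insertion order: [43, 42, 36, 35, 20, 4]
Tree (level-order array): [43, 42, None, 36, None, 35, None, 20, None, 4]
BFS from the root, enqueuing left then right child of each popped node:
  queue [43] -> pop 43, enqueue [42], visited so far: [43]
  queue [42] -> pop 42, enqueue [36], visited so far: [43, 42]
  queue [36] -> pop 36, enqueue [35], visited so far: [43, 42, 36]
  queue [35] -> pop 35, enqueue [20], visited so far: [43, 42, 36, 35]
  queue [20] -> pop 20, enqueue [4], visited so far: [43, 42, 36, 35, 20]
  queue [4] -> pop 4, enqueue [none], visited so far: [43, 42, 36, 35, 20, 4]
Result: [43, 42, 36, 35, 20, 4]


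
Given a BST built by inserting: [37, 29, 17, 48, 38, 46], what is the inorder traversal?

Tree insertion order: [37, 29, 17, 48, 38, 46]
Tree (level-order array): [37, 29, 48, 17, None, 38, None, None, None, None, 46]
Inorder traversal: [17, 29, 37, 38, 46, 48]


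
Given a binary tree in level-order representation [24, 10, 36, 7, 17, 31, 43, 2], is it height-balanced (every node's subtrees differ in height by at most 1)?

Tree (level-order array): [24, 10, 36, 7, 17, 31, 43, 2]
Definition: a tree is height-balanced if, at every node, |h(left) - h(right)| <= 1 (empty subtree has height -1).
Bottom-up per-node check:
  node 2: h_left=-1, h_right=-1, diff=0 [OK], height=0
  node 7: h_left=0, h_right=-1, diff=1 [OK], height=1
  node 17: h_left=-1, h_right=-1, diff=0 [OK], height=0
  node 10: h_left=1, h_right=0, diff=1 [OK], height=2
  node 31: h_left=-1, h_right=-1, diff=0 [OK], height=0
  node 43: h_left=-1, h_right=-1, diff=0 [OK], height=0
  node 36: h_left=0, h_right=0, diff=0 [OK], height=1
  node 24: h_left=2, h_right=1, diff=1 [OK], height=3
All nodes satisfy the balance condition.
Result: Balanced


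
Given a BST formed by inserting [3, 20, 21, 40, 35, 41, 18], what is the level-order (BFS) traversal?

Tree insertion order: [3, 20, 21, 40, 35, 41, 18]
Tree (level-order array): [3, None, 20, 18, 21, None, None, None, 40, 35, 41]
BFS from the root, enqueuing left then right child of each popped node:
  queue [3] -> pop 3, enqueue [20], visited so far: [3]
  queue [20] -> pop 20, enqueue [18, 21], visited so far: [3, 20]
  queue [18, 21] -> pop 18, enqueue [none], visited so far: [3, 20, 18]
  queue [21] -> pop 21, enqueue [40], visited so far: [3, 20, 18, 21]
  queue [40] -> pop 40, enqueue [35, 41], visited so far: [3, 20, 18, 21, 40]
  queue [35, 41] -> pop 35, enqueue [none], visited so far: [3, 20, 18, 21, 40, 35]
  queue [41] -> pop 41, enqueue [none], visited so far: [3, 20, 18, 21, 40, 35, 41]
Result: [3, 20, 18, 21, 40, 35, 41]


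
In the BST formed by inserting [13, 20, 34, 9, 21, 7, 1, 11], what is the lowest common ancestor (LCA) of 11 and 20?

Tree insertion order: [13, 20, 34, 9, 21, 7, 1, 11]
Tree (level-order array): [13, 9, 20, 7, 11, None, 34, 1, None, None, None, 21]
In a BST, the LCA of p=11, q=20 is the first node v on the
root-to-leaf path with p <= v <= q (go left if both < v, right if both > v).
Walk from root:
  at 13: 11 <= 13 <= 20, this is the LCA
LCA = 13


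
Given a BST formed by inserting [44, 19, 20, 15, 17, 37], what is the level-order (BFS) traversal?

Tree insertion order: [44, 19, 20, 15, 17, 37]
Tree (level-order array): [44, 19, None, 15, 20, None, 17, None, 37]
BFS from the root, enqueuing left then right child of each popped node:
  queue [44] -> pop 44, enqueue [19], visited so far: [44]
  queue [19] -> pop 19, enqueue [15, 20], visited so far: [44, 19]
  queue [15, 20] -> pop 15, enqueue [17], visited so far: [44, 19, 15]
  queue [20, 17] -> pop 20, enqueue [37], visited so far: [44, 19, 15, 20]
  queue [17, 37] -> pop 17, enqueue [none], visited so far: [44, 19, 15, 20, 17]
  queue [37] -> pop 37, enqueue [none], visited so far: [44, 19, 15, 20, 17, 37]
Result: [44, 19, 15, 20, 17, 37]


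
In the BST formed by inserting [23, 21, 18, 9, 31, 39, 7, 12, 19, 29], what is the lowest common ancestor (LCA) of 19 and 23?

Tree insertion order: [23, 21, 18, 9, 31, 39, 7, 12, 19, 29]
Tree (level-order array): [23, 21, 31, 18, None, 29, 39, 9, 19, None, None, None, None, 7, 12]
In a BST, the LCA of p=19, q=23 is the first node v on the
root-to-leaf path with p <= v <= q (go left if both < v, right if both > v).
Walk from root:
  at 23: 19 <= 23 <= 23, this is the LCA
LCA = 23


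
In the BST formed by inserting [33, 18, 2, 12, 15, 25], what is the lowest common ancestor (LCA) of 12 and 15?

Tree insertion order: [33, 18, 2, 12, 15, 25]
Tree (level-order array): [33, 18, None, 2, 25, None, 12, None, None, None, 15]
In a BST, the LCA of p=12, q=15 is the first node v on the
root-to-leaf path with p <= v <= q (go left if both < v, right if both > v).
Walk from root:
  at 33: both 12 and 15 < 33, go left
  at 18: both 12 and 15 < 18, go left
  at 2: both 12 and 15 > 2, go right
  at 12: 12 <= 12 <= 15, this is the LCA
LCA = 12


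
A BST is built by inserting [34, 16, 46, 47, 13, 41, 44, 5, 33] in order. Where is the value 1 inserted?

Starting tree (level order): [34, 16, 46, 13, 33, 41, 47, 5, None, None, None, None, 44]
Insertion path: 34 -> 16 -> 13 -> 5
Result: insert 1 as left child of 5
Final tree (level order): [34, 16, 46, 13, 33, 41, 47, 5, None, None, None, None, 44, None, None, 1]


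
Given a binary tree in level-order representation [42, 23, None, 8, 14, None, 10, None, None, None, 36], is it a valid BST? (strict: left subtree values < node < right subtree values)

Level-order array: [42, 23, None, 8, 14, None, 10, None, None, None, 36]
Validate using subtree bounds (lo, hi): at each node, require lo < value < hi,
then recurse left with hi=value and right with lo=value.
Preorder trace (stopping at first violation):
  at node 42 with bounds (-inf, +inf): OK
  at node 23 with bounds (-inf, 42): OK
  at node 8 with bounds (-inf, 23): OK
  at node 10 with bounds (8, 23): OK
  at node 36 with bounds (10, 23): VIOLATION
Node 36 violates its bound: not (10 < 36 < 23).
Result: Not a valid BST


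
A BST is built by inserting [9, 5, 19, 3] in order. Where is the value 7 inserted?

Starting tree (level order): [9, 5, 19, 3]
Insertion path: 9 -> 5
Result: insert 7 as right child of 5
Final tree (level order): [9, 5, 19, 3, 7]


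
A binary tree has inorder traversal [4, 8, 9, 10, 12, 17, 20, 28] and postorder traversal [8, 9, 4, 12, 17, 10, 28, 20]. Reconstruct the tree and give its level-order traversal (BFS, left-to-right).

Inorder:   [4, 8, 9, 10, 12, 17, 20, 28]
Postorder: [8, 9, 4, 12, 17, 10, 28, 20]
Algorithm: postorder visits root last, so walk postorder right-to-left;
each value is the root of the current inorder slice — split it at that
value, recurse on the right subtree first, then the left.
Recursive splits:
  root=20; inorder splits into left=[4, 8, 9, 10, 12, 17], right=[28]
  root=28; inorder splits into left=[], right=[]
  root=10; inorder splits into left=[4, 8, 9], right=[12, 17]
  root=17; inorder splits into left=[12], right=[]
  root=12; inorder splits into left=[], right=[]
  root=4; inorder splits into left=[], right=[8, 9]
  root=9; inorder splits into left=[8], right=[]
  root=8; inorder splits into left=[], right=[]
Reconstructed level-order: [20, 10, 28, 4, 17, 9, 12, 8]


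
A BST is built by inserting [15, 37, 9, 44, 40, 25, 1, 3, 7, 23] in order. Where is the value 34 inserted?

Starting tree (level order): [15, 9, 37, 1, None, 25, 44, None, 3, 23, None, 40, None, None, 7]
Insertion path: 15 -> 37 -> 25
Result: insert 34 as right child of 25
Final tree (level order): [15, 9, 37, 1, None, 25, 44, None, 3, 23, 34, 40, None, None, 7]


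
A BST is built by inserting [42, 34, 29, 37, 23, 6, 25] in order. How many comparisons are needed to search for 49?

Search path for 49: 42
Found: False
Comparisons: 1


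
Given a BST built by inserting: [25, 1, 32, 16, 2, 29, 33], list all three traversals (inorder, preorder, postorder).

Tree insertion order: [25, 1, 32, 16, 2, 29, 33]
Tree (level-order array): [25, 1, 32, None, 16, 29, 33, 2]
Inorder (L, root, R): [1, 2, 16, 25, 29, 32, 33]
Preorder (root, L, R): [25, 1, 16, 2, 32, 29, 33]
Postorder (L, R, root): [2, 16, 1, 29, 33, 32, 25]


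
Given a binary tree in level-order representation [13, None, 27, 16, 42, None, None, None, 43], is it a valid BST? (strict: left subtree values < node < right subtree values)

Level-order array: [13, None, 27, 16, 42, None, None, None, 43]
Validate using subtree bounds (lo, hi): at each node, require lo < value < hi,
then recurse left with hi=value and right with lo=value.
Preorder trace (stopping at first violation):
  at node 13 with bounds (-inf, +inf): OK
  at node 27 with bounds (13, +inf): OK
  at node 16 with bounds (13, 27): OK
  at node 42 with bounds (27, +inf): OK
  at node 43 with bounds (42, +inf): OK
No violation found at any node.
Result: Valid BST


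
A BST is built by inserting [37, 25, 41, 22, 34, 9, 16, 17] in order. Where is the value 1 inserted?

Starting tree (level order): [37, 25, 41, 22, 34, None, None, 9, None, None, None, None, 16, None, 17]
Insertion path: 37 -> 25 -> 22 -> 9
Result: insert 1 as left child of 9
Final tree (level order): [37, 25, 41, 22, 34, None, None, 9, None, None, None, 1, 16, None, None, None, 17]


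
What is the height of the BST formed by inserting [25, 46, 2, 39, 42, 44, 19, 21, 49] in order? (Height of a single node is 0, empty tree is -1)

Insertion order: [25, 46, 2, 39, 42, 44, 19, 21, 49]
Tree (level-order array): [25, 2, 46, None, 19, 39, 49, None, 21, None, 42, None, None, None, None, None, 44]
Compute height bottom-up (empty subtree = -1):
  height(21) = 1 + max(-1, -1) = 0
  height(19) = 1 + max(-1, 0) = 1
  height(2) = 1 + max(-1, 1) = 2
  height(44) = 1 + max(-1, -1) = 0
  height(42) = 1 + max(-1, 0) = 1
  height(39) = 1 + max(-1, 1) = 2
  height(49) = 1 + max(-1, -1) = 0
  height(46) = 1 + max(2, 0) = 3
  height(25) = 1 + max(2, 3) = 4
Height = 4


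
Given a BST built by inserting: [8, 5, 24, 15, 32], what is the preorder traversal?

Tree insertion order: [8, 5, 24, 15, 32]
Tree (level-order array): [8, 5, 24, None, None, 15, 32]
Preorder traversal: [8, 5, 24, 15, 32]


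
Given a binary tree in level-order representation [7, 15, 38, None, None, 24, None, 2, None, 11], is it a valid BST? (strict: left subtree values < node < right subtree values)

Level-order array: [7, 15, 38, None, None, 24, None, 2, None, 11]
Validate using subtree bounds (lo, hi): at each node, require lo < value < hi,
then recurse left with hi=value and right with lo=value.
Preorder trace (stopping at first violation):
  at node 7 with bounds (-inf, +inf): OK
  at node 15 with bounds (-inf, 7): VIOLATION
Node 15 violates its bound: not (-inf < 15 < 7).
Result: Not a valid BST


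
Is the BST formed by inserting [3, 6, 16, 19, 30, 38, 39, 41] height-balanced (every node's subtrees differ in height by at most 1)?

Tree (level-order array): [3, None, 6, None, 16, None, 19, None, 30, None, 38, None, 39, None, 41]
Definition: a tree is height-balanced if, at every node, |h(left) - h(right)| <= 1 (empty subtree has height -1).
Bottom-up per-node check:
  node 41: h_left=-1, h_right=-1, diff=0 [OK], height=0
  node 39: h_left=-1, h_right=0, diff=1 [OK], height=1
  node 38: h_left=-1, h_right=1, diff=2 [FAIL (|-1-1|=2 > 1)], height=2
  node 30: h_left=-1, h_right=2, diff=3 [FAIL (|-1-2|=3 > 1)], height=3
  node 19: h_left=-1, h_right=3, diff=4 [FAIL (|-1-3|=4 > 1)], height=4
  node 16: h_left=-1, h_right=4, diff=5 [FAIL (|-1-4|=5 > 1)], height=5
  node 6: h_left=-1, h_right=5, diff=6 [FAIL (|-1-5|=6 > 1)], height=6
  node 3: h_left=-1, h_right=6, diff=7 [FAIL (|-1-6|=7 > 1)], height=7
Node 38 violates the condition: |-1 - 1| = 2 > 1.
Result: Not balanced


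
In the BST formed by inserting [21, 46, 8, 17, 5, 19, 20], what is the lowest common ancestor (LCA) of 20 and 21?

Tree insertion order: [21, 46, 8, 17, 5, 19, 20]
Tree (level-order array): [21, 8, 46, 5, 17, None, None, None, None, None, 19, None, 20]
In a BST, the LCA of p=20, q=21 is the first node v on the
root-to-leaf path with p <= v <= q (go left if both < v, right if both > v).
Walk from root:
  at 21: 20 <= 21 <= 21, this is the LCA
LCA = 21


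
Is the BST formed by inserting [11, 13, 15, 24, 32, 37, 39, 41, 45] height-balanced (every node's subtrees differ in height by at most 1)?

Tree (level-order array): [11, None, 13, None, 15, None, 24, None, 32, None, 37, None, 39, None, 41, None, 45]
Definition: a tree is height-balanced if, at every node, |h(left) - h(right)| <= 1 (empty subtree has height -1).
Bottom-up per-node check:
  node 45: h_left=-1, h_right=-1, diff=0 [OK], height=0
  node 41: h_left=-1, h_right=0, diff=1 [OK], height=1
  node 39: h_left=-1, h_right=1, diff=2 [FAIL (|-1-1|=2 > 1)], height=2
  node 37: h_left=-1, h_right=2, diff=3 [FAIL (|-1-2|=3 > 1)], height=3
  node 32: h_left=-1, h_right=3, diff=4 [FAIL (|-1-3|=4 > 1)], height=4
  node 24: h_left=-1, h_right=4, diff=5 [FAIL (|-1-4|=5 > 1)], height=5
  node 15: h_left=-1, h_right=5, diff=6 [FAIL (|-1-5|=6 > 1)], height=6
  node 13: h_left=-1, h_right=6, diff=7 [FAIL (|-1-6|=7 > 1)], height=7
  node 11: h_left=-1, h_right=7, diff=8 [FAIL (|-1-7|=8 > 1)], height=8
Node 39 violates the condition: |-1 - 1| = 2 > 1.
Result: Not balanced


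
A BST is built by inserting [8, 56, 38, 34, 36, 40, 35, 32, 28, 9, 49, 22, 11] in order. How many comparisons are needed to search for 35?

Search path for 35: 8 -> 56 -> 38 -> 34 -> 36 -> 35
Found: True
Comparisons: 6


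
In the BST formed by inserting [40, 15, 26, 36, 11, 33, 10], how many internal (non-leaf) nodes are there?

Tree built from: [40, 15, 26, 36, 11, 33, 10]
Tree (level-order array): [40, 15, None, 11, 26, 10, None, None, 36, None, None, 33]
Rule: An internal node has at least one child.
Per-node child counts:
  node 40: 1 child(ren)
  node 15: 2 child(ren)
  node 11: 1 child(ren)
  node 10: 0 child(ren)
  node 26: 1 child(ren)
  node 36: 1 child(ren)
  node 33: 0 child(ren)
Matching nodes: [40, 15, 11, 26, 36]
Count of internal (non-leaf) nodes: 5


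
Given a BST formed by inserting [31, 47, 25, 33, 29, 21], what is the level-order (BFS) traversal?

Tree insertion order: [31, 47, 25, 33, 29, 21]
Tree (level-order array): [31, 25, 47, 21, 29, 33]
BFS from the root, enqueuing left then right child of each popped node:
  queue [31] -> pop 31, enqueue [25, 47], visited so far: [31]
  queue [25, 47] -> pop 25, enqueue [21, 29], visited so far: [31, 25]
  queue [47, 21, 29] -> pop 47, enqueue [33], visited so far: [31, 25, 47]
  queue [21, 29, 33] -> pop 21, enqueue [none], visited so far: [31, 25, 47, 21]
  queue [29, 33] -> pop 29, enqueue [none], visited so far: [31, 25, 47, 21, 29]
  queue [33] -> pop 33, enqueue [none], visited so far: [31, 25, 47, 21, 29, 33]
Result: [31, 25, 47, 21, 29, 33]


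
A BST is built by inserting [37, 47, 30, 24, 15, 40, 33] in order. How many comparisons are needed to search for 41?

Search path for 41: 37 -> 47 -> 40
Found: False
Comparisons: 3


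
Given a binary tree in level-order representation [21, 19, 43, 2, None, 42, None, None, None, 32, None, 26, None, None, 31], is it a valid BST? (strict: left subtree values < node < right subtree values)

Level-order array: [21, 19, 43, 2, None, 42, None, None, None, 32, None, 26, None, None, 31]
Validate using subtree bounds (lo, hi): at each node, require lo < value < hi,
then recurse left with hi=value and right with lo=value.
Preorder trace (stopping at first violation):
  at node 21 with bounds (-inf, +inf): OK
  at node 19 with bounds (-inf, 21): OK
  at node 2 with bounds (-inf, 19): OK
  at node 43 with bounds (21, +inf): OK
  at node 42 with bounds (21, 43): OK
  at node 32 with bounds (21, 42): OK
  at node 26 with bounds (21, 32): OK
  at node 31 with bounds (26, 32): OK
No violation found at any node.
Result: Valid BST


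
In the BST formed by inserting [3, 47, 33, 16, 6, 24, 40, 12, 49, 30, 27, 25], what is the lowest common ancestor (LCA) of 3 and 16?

Tree insertion order: [3, 47, 33, 16, 6, 24, 40, 12, 49, 30, 27, 25]
Tree (level-order array): [3, None, 47, 33, 49, 16, 40, None, None, 6, 24, None, None, None, 12, None, 30, None, None, 27, None, 25]
In a BST, the LCA of p=3, q=16 is the first node v on the
root-to-leaf path with p <= v <= q (go left if both < v, right if both > v).
Walk from root:
  at 3: 3 <= 3 <= 16, this is the LCA
LCA = 3


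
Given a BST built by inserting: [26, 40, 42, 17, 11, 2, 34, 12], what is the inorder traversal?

Tree insertion order: [26, 40, 42, 17, 11, 2, 34, 12]
Tree (level-order array): [26, 17, 40, 11, None, 34, 42, 2, 12]
Inorder traversal: [2, 11, 12, 17, 26, 34, 40, 42]


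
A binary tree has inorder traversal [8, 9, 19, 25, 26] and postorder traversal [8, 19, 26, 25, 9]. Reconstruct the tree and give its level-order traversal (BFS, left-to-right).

Inorder:   [8, 9, 19, 25, 26]
Postorder: [8, 19, 26, 25, 9]
Algorithm: postorder visits root last, so walk postorder right-to-left;
each value is the root of the current inorder slice — split it at that
value, recurse on the right subtree first, then the left.
Recursive splits:
  root=9; inorder splits into left=[8], right=[19, 25, 26]
  root=25; inorder splits into left=[19], right=[26]
  root=26; inorder splits into left=[], right=[]
  root=19; inorder splits into left=[], right=[]
  root=8; inorder splits into left=[], right=[]
Reconstructed level-order: [9, 8, 25, 19, 26]


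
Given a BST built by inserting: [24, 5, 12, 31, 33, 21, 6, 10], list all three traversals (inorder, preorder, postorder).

Tree insertion order: [24, 5, 12, 31, 33, 21, 6, 10]
Tree (level-order array): [24, 5, 31, None, 12, None, 33, 6, 21, None, None, None, 10]
Inorder (L, root, R): [5, 6, 10, 12, 21, 24, 31, 33]
Preorder (root, L, R): [24, 5, 12, 6, 10, 21, 31, 33]
Postorder (L, R, root): [10, 6, 21, 12, 5, 33, 31, 24]


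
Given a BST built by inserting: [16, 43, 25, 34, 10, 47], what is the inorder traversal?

Tree insertion order: [16, 43, 25, 34, 10, 47]
Tree (level-order array): [16, 10, 43, None, None, 25, 47, None, 34]
Inorder traversal: [10, 16, 25, 34, 43, 47]


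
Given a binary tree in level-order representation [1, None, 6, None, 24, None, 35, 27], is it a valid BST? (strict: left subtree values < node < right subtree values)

Level-order array: [1, None, 6, None, 24, None, 35, 27]
Validate using subtree bounds (lo, hi): at each node, require lo < value < hi,
then recurse left with hi=value and right with lo=value.
Preorder trace (stopping at first violation):
  at node 1 with bounds (-inf, +inf): OK
  at node 6 with bounds (1, +inf): OK
  at node 24 with bounds (6, +inf): OK
  at node 35 with bounds (24, +inf): OK
  at node 27 with bounds (24, 35): OK
No violation found at any node.
Result: Valid BST


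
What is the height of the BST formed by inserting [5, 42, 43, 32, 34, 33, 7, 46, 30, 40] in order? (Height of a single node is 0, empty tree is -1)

Insertion order: [5, 42, 43, 32, 34, 33, 7, 46, 30, 40]
Tree (level-order array): [5, None, 42, 32, 43, 7, 34, None, 46, None, 30, 33, 40]
Compute height bottom-up (empty subtree = -1):
  height(30) = 1 + max(-1, -1) = 0
  height(7) = 1 + max(-1, 0) = 1
  height(33) = 1 + max(-1, -1) = 0
  height(40) = 1 + max(-1, -1) = 0
  height(34) = 1 + max(0, 0) = 1
  height(32) = 1 + max(1, 1) = 2
  height(46) = 1 + max(-1, -1) = 0
  height(43) = 1 + max(-1, 0) = 1
  height(42) = 1 + max(2, 1) = 3
  height(5) = 1 + max(-1, 3) = 4
Height = 4


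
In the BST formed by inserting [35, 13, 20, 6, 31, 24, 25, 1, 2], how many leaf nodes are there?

Tree built from: [35, 13, 20, 6, 31, 24, 25, 1, 2]
Tree (level-order array): [35, 13, None, 6, 20, 1, None, None, 31, None, 2, 24, None, None, None, None, 25]
Rule: A leaf has 0 children.
Per-node child counts:
  node 35: 1 child(ren)
  node 13: 2 child(ren)
  node 6: 1 child(ren)
  node 1: 1 child(ren)
  node 2: 0 child(ren)
  node 20: 1 child(ren)
  node 31: 1 child(ren)
  node 24: 1 child(ren)
  node 25: 0 child(ren)
Matching nodes: [2, 25]
Count of leaf nodes: 2


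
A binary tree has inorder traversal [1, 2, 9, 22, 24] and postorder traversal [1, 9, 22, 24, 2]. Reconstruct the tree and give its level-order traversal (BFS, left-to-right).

Inorder:   [1, 2, 9, 22, 24]
Postorder: [1, 9, 22, 24, 2]
Algorithm: postorder visits root last, so walk postorder right-to-left;
each value is the root of the current inorder slice — split it at that
value, recurse on the right subtree first, then the left.
Recursive splits:
  root=2; inorder splits into left=[1], right=[9, 22, 24]
  root=24; inorder splits into left=[9, 22], right=[]
  root=22; inorder splits into left=[9], right=[]
  root=9; inorder splits into left=[], right=[]
  root=1; inorder splits into left=[], right=[]
Reconstructed level-order: [2, 1, 24, 22, 9]
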